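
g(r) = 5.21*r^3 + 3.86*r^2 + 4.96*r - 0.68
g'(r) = 15.63*r^2 + 7.72*r + 4.96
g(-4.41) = -394.33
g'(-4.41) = 274.89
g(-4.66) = -467.20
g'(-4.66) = 308.40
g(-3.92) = -274.64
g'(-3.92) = 214.87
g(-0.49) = -2.80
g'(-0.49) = 4.93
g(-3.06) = -128.99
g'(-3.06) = 127.69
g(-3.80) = -249.67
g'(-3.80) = 201.32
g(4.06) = 431.76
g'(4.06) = 293.94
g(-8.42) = -2878.88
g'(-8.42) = 1048.07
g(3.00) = 189.61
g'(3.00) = 168.79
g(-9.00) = -3530.75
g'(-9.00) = 1201.51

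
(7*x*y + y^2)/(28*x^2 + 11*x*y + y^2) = y/(4*x + y)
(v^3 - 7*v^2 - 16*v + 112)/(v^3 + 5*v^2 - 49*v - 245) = (v^2 - 16)/(v^2 + 12*v + 35)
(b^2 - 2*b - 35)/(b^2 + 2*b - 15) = (b - 7)/(b - 3)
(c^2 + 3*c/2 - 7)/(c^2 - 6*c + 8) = (c + 7/2)/(c - 4)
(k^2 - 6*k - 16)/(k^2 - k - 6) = (k - 8)/(k - 3)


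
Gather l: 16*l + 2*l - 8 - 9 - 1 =18*l - 18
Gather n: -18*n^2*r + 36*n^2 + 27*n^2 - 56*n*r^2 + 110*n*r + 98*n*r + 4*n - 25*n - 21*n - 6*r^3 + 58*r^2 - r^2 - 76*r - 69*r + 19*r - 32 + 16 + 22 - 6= n^2*(63 - 18*r) + n*(-56*r^2 + 208*r - 42) - 6*r^3 + 57*r^2 - 126*r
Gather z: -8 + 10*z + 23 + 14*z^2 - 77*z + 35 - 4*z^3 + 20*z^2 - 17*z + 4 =-4*z^3 + 34*z^2 - 84*z + 54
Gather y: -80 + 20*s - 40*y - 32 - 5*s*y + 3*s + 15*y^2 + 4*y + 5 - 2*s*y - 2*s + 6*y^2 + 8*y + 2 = 21*s + 21*y^2 + y*(-7*s - 28) - 105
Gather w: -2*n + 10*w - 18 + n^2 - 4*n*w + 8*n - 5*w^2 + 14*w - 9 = n^2 + 6*n - 5*w^2 + w*(24 - 4*n) - 27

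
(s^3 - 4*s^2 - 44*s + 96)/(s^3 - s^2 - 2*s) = (s^2 - 2*s - 48)/(s*(s + 1))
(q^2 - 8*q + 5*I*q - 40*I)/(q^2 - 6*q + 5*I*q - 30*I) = (q - 8)/(q - 6)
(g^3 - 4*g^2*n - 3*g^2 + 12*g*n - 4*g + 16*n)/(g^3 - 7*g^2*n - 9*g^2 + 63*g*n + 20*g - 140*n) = (g^2 - 4*g*n + g - 4*n)/(g^2 - 7*g*n - 5*g + 35*n)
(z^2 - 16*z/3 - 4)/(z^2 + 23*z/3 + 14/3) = (z - 6)/(z + 7)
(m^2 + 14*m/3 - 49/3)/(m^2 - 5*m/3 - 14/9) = 3*(m + 7)/(3*m + 2)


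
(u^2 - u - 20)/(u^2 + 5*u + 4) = (u - 5)/(u + 1)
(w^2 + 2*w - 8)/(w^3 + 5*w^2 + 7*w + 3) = (w^2 + 2*w - 8)/(w^3 + 5*w^2 + 7*w + 3)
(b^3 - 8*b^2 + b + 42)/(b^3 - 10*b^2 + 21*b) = (b + 2)/b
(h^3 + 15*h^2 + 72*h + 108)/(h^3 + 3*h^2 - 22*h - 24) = (h^2 + 9*h + 18)/(h^2 - 3*h - 4)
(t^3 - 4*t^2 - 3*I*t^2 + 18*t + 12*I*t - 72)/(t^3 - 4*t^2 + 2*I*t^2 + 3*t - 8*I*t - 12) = (t - 6*I)/(t - I)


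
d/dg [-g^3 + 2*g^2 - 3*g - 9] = -3*g^2 + 4*g - 3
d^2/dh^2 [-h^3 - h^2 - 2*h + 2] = -6*h - 2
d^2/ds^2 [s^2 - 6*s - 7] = 2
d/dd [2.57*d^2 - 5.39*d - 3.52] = 5.14*d - 5.39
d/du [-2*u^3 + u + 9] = 1 - 6*u^2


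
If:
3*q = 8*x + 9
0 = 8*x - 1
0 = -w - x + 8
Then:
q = 10/3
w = 63/8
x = 1/8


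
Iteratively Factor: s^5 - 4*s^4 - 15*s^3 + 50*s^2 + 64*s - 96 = (s + 2)*(s^4 - 6*s^3 - 3*s^2 + 56*s - 48) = (s + 2)*(s + 3)*(s^3 - 9*s^2 + 24*s - 16) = (s - 4)*(s + 2)*(s + 3)*(s^2 - 5*s + 4) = (s - 4)^2*(s + 2)*(s + 3)*(s - 1)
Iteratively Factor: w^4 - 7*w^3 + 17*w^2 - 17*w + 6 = (w - 1)*(w^3 - 6*w^2 + 11*w - 6) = (w - 2)*(w - 1)*(w^2 - 4*w + 3) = (w - 3)*(w - 2)*(w - 1)*(w - 1)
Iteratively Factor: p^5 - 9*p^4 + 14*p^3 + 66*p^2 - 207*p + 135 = (p - 1)*(p^4 - 8*p^3 + 6*p^2 + 72*p - 135) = (p - 1)*(p + 3)*(p^3 - 11*p^2 + 39*p - 45) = (p - 5)*(p - 1)*(p + 3)*(p^2 - 6*p + 9) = (p - 5)*(p - 3)*(p - 1)*(p + 3)*(p - 3)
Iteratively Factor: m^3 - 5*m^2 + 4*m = (m - 4)*(m^2 - m) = m*(m - 4)*(m - 1)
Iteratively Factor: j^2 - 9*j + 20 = (j - 5)*(j - 4)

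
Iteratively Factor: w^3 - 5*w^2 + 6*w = (w - 3)*(w^2 - 2*w) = (w - 3)*(w - 2)*(w)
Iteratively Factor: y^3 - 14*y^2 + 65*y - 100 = (y - 4)*(y^2 - 10*y + 25) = (y - 5)*(y - 4)*(y - 5)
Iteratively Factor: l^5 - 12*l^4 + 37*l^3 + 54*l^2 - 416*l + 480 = (l - 2)*(l^4 - 10*l^3 + 17*l^2 + 88*l - 240) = (l - 2)*(l + 3)*(l^3 - 13*l^2 + 56*l - 80) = (l - 5)*(l - 2)*(l + 3)*(l^2 - 8*l + 16) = (l - 5)*(l - 4)*(l - 2)*(l + 3)*(l - 4)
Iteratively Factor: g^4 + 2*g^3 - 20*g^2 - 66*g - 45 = (g - 5)*(g^3 + 7*g^2 + 15*g + 9) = (g - 5)*(g + 3)*(g^2 + 4*g + 3) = (g - 5)*(g + 3)^2*(g + 1)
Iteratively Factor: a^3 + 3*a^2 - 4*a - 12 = (a + 3)*(a^2 - 4) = (a + 2)*(a + 3)*(a - 2)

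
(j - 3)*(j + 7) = j^2 + 4*j - 21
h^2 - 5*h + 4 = (h - 4)*(h - 1)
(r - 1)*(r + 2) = r^2 + r - 2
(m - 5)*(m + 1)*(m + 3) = m^3 - m^2 - 17*m - 15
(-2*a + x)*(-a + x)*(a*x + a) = 2*a^3*x + 2*a^3 - 3*a^2*x^2 - 3*a^2*x + a*x^3 + a*x^2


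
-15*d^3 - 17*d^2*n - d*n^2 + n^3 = (-5*d + n)*(d + n)*(3*d + n)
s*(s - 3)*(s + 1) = s^3 - 2*s^2 - 3*s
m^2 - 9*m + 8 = (m - 8)*(m - 1)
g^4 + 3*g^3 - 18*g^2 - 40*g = g*(g - 4)*(g + 2)*(g + 5)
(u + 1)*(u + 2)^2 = u^3 + 5*u^2 + 8*u + 4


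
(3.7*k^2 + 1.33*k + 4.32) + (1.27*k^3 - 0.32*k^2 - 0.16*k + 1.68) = 1.27*k^3 + 3.38*k^2 + 1.17*k + 6.0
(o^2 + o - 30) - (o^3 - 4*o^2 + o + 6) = -o^3 + 5*o^2 - 36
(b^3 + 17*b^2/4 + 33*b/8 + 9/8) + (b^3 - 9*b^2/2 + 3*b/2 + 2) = 2*b^3 - b^2/4 + 45*b/8 + 25/8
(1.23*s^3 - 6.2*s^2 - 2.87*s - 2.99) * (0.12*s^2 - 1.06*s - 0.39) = 0.1476*s^5 - 2.0478*s^4 + 5.7479*s^3 + 5.1014*s^2 + 4.2887*s + 1.1661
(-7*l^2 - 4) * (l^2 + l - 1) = -7*l^4 - 7*l^3 + 3*l^2 - 4*l + 4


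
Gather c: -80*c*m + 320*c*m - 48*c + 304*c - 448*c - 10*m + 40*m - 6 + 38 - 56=c*(240*m - 192) + 30*m - 24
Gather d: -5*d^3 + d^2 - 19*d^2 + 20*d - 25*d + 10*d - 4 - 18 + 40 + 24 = -5*d^3 - 18*d^2 + 5*d + 42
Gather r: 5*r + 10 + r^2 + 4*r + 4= r^2 + 9*r + 14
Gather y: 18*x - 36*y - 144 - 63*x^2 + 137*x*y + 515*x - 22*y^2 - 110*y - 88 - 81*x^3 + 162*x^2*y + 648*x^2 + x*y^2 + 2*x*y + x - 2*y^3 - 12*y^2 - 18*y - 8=-81*x^3 + 585*x^2 + 534*x - 2*y^3 + y^2*(x - 34) + y*(162*x^2 + 139*x - 164) - 240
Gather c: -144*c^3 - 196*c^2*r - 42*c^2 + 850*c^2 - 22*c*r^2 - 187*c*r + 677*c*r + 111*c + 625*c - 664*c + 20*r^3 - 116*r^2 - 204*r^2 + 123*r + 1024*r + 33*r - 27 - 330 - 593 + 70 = -144*c^3 + c^2*(808 - 196*r) + c*(-22*r^2 + 490*r + 72) + 20*r^3 - 320*r^2 + 1180*r - 880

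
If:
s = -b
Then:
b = -s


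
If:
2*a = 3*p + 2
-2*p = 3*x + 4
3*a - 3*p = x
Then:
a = -2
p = -2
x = 0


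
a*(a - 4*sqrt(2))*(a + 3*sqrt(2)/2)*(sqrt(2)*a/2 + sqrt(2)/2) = sqrt(2)*a^4/2 - 5*a^3/2 + sqrt(2)*a^3/2 - 6*sqrt(2)*a^2 - 5*a^2/2 - 6*sqrt(2)*a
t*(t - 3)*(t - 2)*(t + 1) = t^4 - 4*t^3 + t^2 + 6*t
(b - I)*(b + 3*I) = b^2 + 2*I*b + 3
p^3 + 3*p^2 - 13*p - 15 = (p - 3)*(p + 1)*(p + 5)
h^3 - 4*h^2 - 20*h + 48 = (h - 6)*(h - 2)*(h + 4)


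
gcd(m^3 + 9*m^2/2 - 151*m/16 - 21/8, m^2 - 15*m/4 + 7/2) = m - 7/4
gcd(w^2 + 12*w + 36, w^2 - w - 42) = w + 6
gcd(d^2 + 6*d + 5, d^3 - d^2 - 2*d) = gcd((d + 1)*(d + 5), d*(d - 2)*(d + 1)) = d + 1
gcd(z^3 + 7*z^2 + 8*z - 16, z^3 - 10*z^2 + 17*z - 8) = z - 1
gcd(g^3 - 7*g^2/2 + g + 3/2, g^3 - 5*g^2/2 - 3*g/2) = g^2 - 5*g/2 - 3/2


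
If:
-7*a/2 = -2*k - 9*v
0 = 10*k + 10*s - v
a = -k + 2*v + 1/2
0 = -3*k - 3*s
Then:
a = 2/11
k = 7/22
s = -7/22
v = 0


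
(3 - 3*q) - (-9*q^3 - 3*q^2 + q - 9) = 9*q^3 + 3*q^2 - 4*q + 12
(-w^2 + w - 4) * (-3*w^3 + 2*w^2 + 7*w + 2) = 3*w^5 - 5*w^4 + 7*w^3 - 3*w^2 - 26*w - 8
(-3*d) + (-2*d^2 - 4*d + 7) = -2*d^2 - 7*d + 7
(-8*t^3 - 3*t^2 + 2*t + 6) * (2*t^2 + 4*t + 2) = -16*t^5 - 38*t^4 - 24*t^3 + 14*t^2 + 28*t + 12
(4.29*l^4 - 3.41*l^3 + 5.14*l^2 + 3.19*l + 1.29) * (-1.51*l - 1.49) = -6.4779*l^5 - 1.243*l^4 - 2.6805*l^3 - 12.4755*l^2 - 6.701*l - 1.9221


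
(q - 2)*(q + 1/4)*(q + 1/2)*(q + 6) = q^4 + 19*q^3/4 - 71*q^2/8 - 17*q/2 - 3/2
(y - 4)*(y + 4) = y^2 - 16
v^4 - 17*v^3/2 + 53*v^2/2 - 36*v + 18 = (v - 3)*(v - 2)^2*(v - 3/2)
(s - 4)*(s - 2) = s^2 - 6*s + 8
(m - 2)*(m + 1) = m^2 - m - 2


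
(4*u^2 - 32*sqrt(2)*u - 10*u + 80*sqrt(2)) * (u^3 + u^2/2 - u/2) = 4*u^5 - 32*sqrt(2)*u^4 - 8*u^4 - 7*u^3 + 64*sqrt(2)*u^3 + 5*u^2 + 56*sqrt(2)*u^2 - 40*sqrt(2)*u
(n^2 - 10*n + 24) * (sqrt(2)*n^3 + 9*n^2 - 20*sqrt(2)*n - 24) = sqrt(2)*n^5 - 10*sqrt(2)*n^4 + 9*n^4 - 90*n^3 + 4*sqrt(2)*n^3 + 192*n^2 + 200*sqrt(2)*n^2 - 480*sqrt(2)*n + 240*n - 576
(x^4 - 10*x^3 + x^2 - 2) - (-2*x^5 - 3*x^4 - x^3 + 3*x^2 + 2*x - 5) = 2*x^5 + 4*x^4 - 9*x^3 - 2*x^2 - 2*x + 3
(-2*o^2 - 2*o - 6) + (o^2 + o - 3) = -o^2 - o - 9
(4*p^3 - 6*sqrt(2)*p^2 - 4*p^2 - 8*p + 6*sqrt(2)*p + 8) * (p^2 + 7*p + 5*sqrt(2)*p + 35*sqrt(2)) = 4*p^5 + 14*sqrt(2)*p^4 + 24*p^4 - 96*p^3 + 84*sqrt(2)*p^3 - 408*p^2 - 138*sqrt(2)*p^2 - 240*sqrt(2)*p + 476*p + 280*sqrt(2)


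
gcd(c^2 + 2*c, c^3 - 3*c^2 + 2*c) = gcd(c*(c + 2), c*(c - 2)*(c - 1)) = c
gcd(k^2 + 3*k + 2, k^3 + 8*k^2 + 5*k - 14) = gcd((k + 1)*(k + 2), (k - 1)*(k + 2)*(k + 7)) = k + 2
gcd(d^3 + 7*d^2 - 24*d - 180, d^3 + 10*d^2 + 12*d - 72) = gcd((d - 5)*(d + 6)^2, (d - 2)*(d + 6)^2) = d^2 + 12*d + 36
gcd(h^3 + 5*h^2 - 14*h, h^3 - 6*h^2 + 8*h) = h^2 - 2*h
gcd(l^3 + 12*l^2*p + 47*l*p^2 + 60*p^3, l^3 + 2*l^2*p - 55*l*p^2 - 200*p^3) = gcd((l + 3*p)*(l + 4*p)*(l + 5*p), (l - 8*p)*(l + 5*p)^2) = l + 5*p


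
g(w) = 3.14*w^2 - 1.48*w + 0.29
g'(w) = 6.28*w - 1.48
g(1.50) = 5.14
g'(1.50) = 7.94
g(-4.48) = 69.94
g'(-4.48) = -29.61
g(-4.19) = 61.62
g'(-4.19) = -27.79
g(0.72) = 0.85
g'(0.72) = 3.04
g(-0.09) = 0.45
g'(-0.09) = -2.05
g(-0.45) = 1.59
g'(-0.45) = -4.31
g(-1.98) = 15.53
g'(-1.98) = -13.91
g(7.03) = 145.07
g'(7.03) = 42.67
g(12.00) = 434.69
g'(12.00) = 73.88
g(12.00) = 434.69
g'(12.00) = 73.88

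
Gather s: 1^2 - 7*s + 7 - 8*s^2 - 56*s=-8*s^2 - 63*s + 8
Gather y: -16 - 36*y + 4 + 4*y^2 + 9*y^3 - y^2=9*y^3 + 3*y^2 - 36*y - 12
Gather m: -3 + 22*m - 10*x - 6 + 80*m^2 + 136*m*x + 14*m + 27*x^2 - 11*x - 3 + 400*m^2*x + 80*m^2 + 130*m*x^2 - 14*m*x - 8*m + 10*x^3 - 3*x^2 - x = m^2*(400*x + 160) + m*(130*x^2 + 122*x + 28) + 10*x^3 + 24*x^2 - 22*x - 12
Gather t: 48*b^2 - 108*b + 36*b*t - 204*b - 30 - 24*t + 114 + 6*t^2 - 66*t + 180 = 48*b^2 - 312*b + 6*t^2 + t*(36*b - 90) + 264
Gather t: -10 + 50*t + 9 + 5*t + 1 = 55*t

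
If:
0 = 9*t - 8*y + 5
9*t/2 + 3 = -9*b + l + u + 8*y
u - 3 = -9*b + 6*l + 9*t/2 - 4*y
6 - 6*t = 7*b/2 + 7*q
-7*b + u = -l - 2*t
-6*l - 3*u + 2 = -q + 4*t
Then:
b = 103/1873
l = 7087/26222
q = 38747/26222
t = -1416/1873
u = 42655/26222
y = -3379/14984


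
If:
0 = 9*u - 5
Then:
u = 5/9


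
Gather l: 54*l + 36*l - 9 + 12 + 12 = 90*l + 15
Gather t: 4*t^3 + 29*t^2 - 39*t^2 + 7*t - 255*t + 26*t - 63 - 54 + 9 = 4*t^3 - 10*t^2 - 222*t - 108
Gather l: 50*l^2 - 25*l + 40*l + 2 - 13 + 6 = 50*l^2 + 15*l - 5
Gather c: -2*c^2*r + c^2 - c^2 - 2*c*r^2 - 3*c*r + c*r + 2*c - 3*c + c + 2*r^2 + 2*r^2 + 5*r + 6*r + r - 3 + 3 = -2*c^2*r + c*(-2*r^2 - 2*r) + 4*r^2 + 12*r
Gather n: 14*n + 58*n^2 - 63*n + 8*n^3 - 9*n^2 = 8*n^3 + 49*n^2 - 49*n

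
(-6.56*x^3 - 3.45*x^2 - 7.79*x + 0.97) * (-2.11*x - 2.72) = 13.8416*x^4 + 25.1227*x^3 + 25.8209*x^2 + 19.1421*x - 2.6384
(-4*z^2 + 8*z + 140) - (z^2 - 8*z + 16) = -5*z^2 + 16*z + 124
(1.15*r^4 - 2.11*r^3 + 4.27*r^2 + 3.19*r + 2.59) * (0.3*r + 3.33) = 0.345*r^5 + 3.1965*r^4 - 5.7453*r^3 + 15.1761*r^2 + 11.3997*r + 8.6247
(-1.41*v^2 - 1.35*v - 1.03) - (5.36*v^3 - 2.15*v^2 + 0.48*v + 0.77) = -5.36*v^3 + 0.74*v^2 - 1.83*v - 1.8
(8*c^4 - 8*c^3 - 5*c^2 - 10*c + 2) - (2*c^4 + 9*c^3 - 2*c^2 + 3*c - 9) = 6*c^4 - 17*c^3 - 3*c^2 - 13*c + 11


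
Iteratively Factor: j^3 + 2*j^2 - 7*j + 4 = (j - 1)*(j^2 + 3*j - 4) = (j - 1)^2*(j + 4)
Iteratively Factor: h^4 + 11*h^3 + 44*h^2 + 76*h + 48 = (h + 2)*(h^3 + 9*h^2 + 26*h + 24) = (h + 2)^2*(h^2 + 7*h + 12) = (h + 2)^2*(h + 4)*(h + 3)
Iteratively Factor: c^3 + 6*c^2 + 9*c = (c)*(c^2 + 6*c + 9) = c*(c + 3)*(c + 3)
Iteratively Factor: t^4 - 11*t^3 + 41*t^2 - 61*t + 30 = (t - 5)*(t^3 - 6*t^2 + 11*t - 6) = (t - 5)*(t - 1)*(t^2 - 5*t + 6) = (t - 5)*(t - 2)*(t - 1)*(t - 3)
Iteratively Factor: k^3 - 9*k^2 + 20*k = (k - 5)*(k^2 - 4*k) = k*(k - 5)*(k - 4)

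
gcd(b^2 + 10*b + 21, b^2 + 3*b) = b + 3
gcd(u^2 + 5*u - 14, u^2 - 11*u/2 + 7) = u - 2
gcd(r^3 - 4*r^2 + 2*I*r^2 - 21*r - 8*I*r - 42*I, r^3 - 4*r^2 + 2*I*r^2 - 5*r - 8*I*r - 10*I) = r + 2*I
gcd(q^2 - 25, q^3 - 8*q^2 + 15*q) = q - 5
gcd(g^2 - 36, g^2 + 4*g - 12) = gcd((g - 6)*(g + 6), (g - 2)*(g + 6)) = g + 6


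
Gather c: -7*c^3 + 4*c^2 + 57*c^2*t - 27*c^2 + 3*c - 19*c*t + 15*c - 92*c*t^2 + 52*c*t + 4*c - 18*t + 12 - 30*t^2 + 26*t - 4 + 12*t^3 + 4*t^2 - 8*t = -7*c^3 + c^2*(57*t - 23) + c*(-92*t^2 + 33*t + 22) + 12*t^3 - 26*t^2 + 8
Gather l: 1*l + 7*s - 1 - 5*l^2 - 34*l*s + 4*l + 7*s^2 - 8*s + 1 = -5*l^2 + l*(5 - 34*s) + 7*s^2 - s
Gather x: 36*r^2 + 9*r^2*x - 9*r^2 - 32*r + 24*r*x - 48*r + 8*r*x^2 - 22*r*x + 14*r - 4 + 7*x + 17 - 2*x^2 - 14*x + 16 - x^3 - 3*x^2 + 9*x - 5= 27*r^2 - 66*r - x^3 + x^2*(8*r - 5) + x*(9*r^2 + 2*r + 2) + 24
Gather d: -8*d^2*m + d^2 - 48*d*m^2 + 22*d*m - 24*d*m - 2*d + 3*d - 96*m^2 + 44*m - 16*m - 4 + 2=d^2*(1 - 8*m) + d*(-48*m^2 - 2*m + 1) - 96*m^2 + 28*m - 2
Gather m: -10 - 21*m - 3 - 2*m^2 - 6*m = -2*m^2 - 27*m - 13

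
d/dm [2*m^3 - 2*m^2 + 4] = 2*m*(3*m - 2)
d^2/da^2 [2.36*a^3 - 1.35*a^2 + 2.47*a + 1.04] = 14.16*a - 2.7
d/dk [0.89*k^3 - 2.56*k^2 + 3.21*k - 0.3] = 2.67*k^2 - 5.12*k + 3.21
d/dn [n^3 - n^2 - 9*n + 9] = 3*n^2 - 2*n - 9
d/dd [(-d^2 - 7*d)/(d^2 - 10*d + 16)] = (17*d^2 - 32*d - 112)/(d^4 - 20*d^3 + 132*d^2 - 320*d + 256)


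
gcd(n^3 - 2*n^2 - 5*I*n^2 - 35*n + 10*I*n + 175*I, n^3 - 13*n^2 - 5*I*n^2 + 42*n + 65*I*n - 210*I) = n^2 + n*(-7 - 5*I) + 35*I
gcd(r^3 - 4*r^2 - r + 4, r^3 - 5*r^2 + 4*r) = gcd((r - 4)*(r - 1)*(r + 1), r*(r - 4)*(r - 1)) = r^2 - 5*r + 4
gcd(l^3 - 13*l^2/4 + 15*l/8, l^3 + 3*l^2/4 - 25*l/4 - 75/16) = l - 5/2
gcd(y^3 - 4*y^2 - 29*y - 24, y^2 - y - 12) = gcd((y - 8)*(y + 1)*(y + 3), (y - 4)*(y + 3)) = y + 3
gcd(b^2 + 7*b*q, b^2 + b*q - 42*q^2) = b + 7*q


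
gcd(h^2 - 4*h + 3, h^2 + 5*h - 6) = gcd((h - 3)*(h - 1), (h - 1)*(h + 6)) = h - 1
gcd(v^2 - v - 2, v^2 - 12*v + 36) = 1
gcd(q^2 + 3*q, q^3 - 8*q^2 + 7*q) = q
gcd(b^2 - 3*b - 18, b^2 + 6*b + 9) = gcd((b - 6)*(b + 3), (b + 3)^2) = b + 3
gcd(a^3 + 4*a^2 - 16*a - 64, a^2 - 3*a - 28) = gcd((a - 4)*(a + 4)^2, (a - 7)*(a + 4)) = a + 4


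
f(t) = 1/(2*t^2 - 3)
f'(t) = -4*t/(2*t^2 - 3)^2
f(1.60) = 0.47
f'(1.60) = -1.42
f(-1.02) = -1.09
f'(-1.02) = 4.83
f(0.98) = -0.93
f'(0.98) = -3.37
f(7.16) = 0.01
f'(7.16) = -0.00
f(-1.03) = -1.14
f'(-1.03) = 5.34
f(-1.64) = 0.42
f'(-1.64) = 1.16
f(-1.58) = 0.50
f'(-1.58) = 1.59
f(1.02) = -1.09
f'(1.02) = -4.83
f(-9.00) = 0.01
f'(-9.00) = 0.00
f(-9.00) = 0.01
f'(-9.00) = 0.00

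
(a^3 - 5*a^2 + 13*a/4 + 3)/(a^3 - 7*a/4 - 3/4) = (a - 4)/(a + 1)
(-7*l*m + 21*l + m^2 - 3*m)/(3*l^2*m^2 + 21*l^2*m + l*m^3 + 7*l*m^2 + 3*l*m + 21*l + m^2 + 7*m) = (-7*l*m + 21*l + m^2 - 3*m)/(3*l^2*m^2 + 21*l^2*m + l*m^3 + 7*l*m^2 + 3*l*m + 21*l + m^2 + 7*m)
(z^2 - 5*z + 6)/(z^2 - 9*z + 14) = (z - 3)/(z - 7)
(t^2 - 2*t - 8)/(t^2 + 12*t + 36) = (t^2 - 2*t - 8)/(t^2 + 12*t + 36)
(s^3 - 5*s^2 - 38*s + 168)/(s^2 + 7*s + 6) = (s^2 - 11*s + 28)/(s + 1)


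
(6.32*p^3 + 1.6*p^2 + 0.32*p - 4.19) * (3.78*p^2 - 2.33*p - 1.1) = 23.8896*p^5 - 8.6776*p^4 - 9.4704*p^3 - 18.3438*p^2 + 9.4107*p + 4.609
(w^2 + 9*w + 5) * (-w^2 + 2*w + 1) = -w^4 - 7*w^3 + 14*w^2 + 19*w + 5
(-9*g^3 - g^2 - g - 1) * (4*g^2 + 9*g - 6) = -36*g^5 - 85*g^4 + 41*g^3 - 7*g^2 - 3*g + 6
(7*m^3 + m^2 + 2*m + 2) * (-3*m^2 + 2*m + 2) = -21*m^5 + 11*m^4 + 10*m^3 + 8*m + 4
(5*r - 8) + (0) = 5*r - 8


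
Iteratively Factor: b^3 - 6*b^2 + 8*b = (b)*(b^2 - 6*b + 8) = b*(b - 2)*(b - 4)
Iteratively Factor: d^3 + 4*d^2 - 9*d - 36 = (d - 3)*(d^2 + 7*d + 12) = (d - 3)*(d + 3)*(d + 4)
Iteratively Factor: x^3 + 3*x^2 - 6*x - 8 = (x - 2)*(x^2 + 5*x + 4) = (x - 2)*(x + 4)*(x + 1)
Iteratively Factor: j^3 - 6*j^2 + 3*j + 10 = (j - 2)*(j^2 - 4*j - 5) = (j - 5)*(j - 2)*(j + 1)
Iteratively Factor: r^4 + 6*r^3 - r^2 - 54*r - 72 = (r + 3)*(r^3 + 3*r^2 - 10*r - 24) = (r + 3)*(r + 4)*(r^2 - r - 6) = (r - 3)*(r + 3)*(r + 4)*(r + 2)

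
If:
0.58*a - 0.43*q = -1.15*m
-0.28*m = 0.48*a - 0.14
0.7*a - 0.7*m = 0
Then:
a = 0.18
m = 0.18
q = 0.74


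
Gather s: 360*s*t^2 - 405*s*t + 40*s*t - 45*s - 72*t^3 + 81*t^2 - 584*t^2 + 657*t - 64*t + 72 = s*(360*t^2 - 365*t - 45) - 72*t^3 - 503*t^2 + 593*t + 72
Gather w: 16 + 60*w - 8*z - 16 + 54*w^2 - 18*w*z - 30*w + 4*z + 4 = 54*w^2 + w*(30 - 18*z) - 4*z + 4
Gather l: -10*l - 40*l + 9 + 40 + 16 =65 - 50*l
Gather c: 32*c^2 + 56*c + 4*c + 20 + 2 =32*c^2 + 60*c + 22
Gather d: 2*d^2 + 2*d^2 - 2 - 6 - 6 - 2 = 4*d^2 - 16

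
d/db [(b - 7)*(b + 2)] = 2*b - 5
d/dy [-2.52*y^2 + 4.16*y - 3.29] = 4.16 - 5.04*y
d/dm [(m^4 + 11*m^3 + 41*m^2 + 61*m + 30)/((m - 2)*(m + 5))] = 2*(m^3 - 12*m - 14)/(m^2 - 4*m + 4)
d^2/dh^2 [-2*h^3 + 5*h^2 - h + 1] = 10 - 12*h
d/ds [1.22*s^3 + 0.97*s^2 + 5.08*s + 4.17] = 3.66*s^2 + 1.94*s + 5.08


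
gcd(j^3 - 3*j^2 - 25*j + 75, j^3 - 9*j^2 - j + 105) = j - 5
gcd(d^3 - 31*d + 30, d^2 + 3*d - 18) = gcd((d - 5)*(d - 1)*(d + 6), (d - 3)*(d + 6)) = d + 6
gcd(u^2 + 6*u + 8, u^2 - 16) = u + 4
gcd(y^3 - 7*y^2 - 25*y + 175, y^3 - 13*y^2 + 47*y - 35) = y^2 - 12*y + 35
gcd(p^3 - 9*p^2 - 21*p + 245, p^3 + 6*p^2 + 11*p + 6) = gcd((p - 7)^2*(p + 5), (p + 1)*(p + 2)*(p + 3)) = 1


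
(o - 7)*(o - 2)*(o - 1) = o^3 - 10*o^2 + 23*o - 14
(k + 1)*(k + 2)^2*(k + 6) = k^4 + 11*k^3 + 38*k^2 + 52*k + 24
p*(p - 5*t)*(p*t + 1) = p^3*t - 5*p^2*t^2 + p^2 - 5*p*t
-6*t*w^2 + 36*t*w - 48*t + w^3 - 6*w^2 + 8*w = (-6*t + w)*(w - 4)*(w - 2)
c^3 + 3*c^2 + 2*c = c*(c + 1)*(c + 2)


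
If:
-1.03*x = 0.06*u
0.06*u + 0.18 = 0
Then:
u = -3.00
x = 0.17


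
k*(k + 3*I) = k^2 + 3*I*k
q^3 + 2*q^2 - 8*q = q*(q - 2)*(q + 4)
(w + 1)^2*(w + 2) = w^3 + 4*w^2 + 5*w + 2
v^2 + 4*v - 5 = (v - 1)*(v + 5)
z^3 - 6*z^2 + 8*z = z*(z - 4)*(z - 2)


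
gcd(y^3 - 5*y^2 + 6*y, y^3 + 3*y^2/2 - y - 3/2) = 1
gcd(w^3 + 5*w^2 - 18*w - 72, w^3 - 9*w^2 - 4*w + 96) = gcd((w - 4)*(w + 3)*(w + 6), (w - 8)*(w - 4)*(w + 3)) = w^2 - w - 12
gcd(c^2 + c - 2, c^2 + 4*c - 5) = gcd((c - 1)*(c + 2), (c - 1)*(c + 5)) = c - 1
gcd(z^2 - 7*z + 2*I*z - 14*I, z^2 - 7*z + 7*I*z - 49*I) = z - 7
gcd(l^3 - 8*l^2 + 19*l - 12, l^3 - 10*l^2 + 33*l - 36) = l^2 - 7*l + 12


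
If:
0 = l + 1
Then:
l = -1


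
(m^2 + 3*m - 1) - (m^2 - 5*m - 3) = 8*m + 2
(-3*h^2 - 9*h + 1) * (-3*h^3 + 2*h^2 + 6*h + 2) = 9*h^5 + 21*h^4 - 39*h^3 - 58*h^2 - 12*h + 2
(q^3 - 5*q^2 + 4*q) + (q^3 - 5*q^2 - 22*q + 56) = 2*q^3 - 10*q^2 - 18*q + 56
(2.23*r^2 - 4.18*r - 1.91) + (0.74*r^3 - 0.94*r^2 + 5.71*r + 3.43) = 0.74*r^3 + 1.29*r^2 + 1.53*r + 1.52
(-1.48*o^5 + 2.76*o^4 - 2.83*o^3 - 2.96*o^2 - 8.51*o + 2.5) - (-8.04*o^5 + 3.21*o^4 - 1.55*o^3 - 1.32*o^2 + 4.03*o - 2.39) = 6.56*o^5 - 0.45*o^4 - 1.28*o^3 - 1.64*o^2 - 12.54*o + 4.89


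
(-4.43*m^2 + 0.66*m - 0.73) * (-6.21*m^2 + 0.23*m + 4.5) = 27.5103*m^4 - 5.1175*m^3 - 15.2499*m^2 + 2.8021*m - 3.285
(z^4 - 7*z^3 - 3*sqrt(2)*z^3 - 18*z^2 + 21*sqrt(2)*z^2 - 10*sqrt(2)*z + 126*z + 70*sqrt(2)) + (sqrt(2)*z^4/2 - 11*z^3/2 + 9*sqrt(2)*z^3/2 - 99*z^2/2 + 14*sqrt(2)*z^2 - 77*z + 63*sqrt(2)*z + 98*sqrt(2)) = sqrt(2)*z^4/2 + z^4 - 25*z^3/2 + 3*sqrt(2)*z^3/2 - 135*z^2/2 + 35*sqrt(2)*z^2 + 49*z + 53*sqrt(2)*z + 168*sqrt(2)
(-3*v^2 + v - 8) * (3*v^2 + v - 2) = -9*v^4 - 17*v^2 - 10*v + 16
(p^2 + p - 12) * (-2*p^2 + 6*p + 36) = -2*p^4 + 4*p^3 + 66*p^2 - 36*p - 432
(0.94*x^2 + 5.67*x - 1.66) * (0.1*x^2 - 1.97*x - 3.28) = 0.094*x^4 - 1.2848*x^3 - 14.4191*x^2 - 15.3274*x + 5.4448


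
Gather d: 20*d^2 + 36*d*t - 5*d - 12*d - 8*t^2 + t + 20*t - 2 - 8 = 20*d^2 + d*(36*t - 17) - 8*t^2 + 21*t - 10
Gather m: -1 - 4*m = -4*m - 1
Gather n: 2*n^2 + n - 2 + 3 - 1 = 2*n^2 + n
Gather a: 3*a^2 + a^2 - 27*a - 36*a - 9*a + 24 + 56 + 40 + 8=4*a^2 - 72*a + 128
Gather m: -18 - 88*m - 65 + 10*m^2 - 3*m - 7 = 10*m^2 - 91*m - 90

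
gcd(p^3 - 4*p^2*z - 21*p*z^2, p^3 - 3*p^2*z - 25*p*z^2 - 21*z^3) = -p^2 + 4*p*z + 21*z^2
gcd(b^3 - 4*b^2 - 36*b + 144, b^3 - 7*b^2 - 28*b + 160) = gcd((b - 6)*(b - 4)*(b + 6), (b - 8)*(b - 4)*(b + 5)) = b - 4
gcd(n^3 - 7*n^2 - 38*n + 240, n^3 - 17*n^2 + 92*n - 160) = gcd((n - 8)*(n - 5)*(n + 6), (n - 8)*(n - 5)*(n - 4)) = n^2 - 13*n + 40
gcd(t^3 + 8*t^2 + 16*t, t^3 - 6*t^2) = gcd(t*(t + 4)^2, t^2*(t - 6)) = t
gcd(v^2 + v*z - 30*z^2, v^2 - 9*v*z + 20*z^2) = -v + 5*z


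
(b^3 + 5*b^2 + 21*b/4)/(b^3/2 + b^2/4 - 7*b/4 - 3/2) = b*(2*b + 7)/(b^2 - b - 2)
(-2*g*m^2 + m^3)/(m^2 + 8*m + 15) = m^2*(-2*g + m)/(m^2 + 8*m + 15)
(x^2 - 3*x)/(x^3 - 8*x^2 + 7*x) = (x - 3)/(x^2 - 8*x + 7)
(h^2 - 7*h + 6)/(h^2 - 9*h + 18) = (h - 1)/(h - 3)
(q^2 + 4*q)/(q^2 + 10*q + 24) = q/(q + 6)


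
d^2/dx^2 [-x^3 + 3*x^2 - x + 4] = 6 - 6*x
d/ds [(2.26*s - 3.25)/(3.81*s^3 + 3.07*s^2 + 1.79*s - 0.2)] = (-17.2212*s^3 + 30.2093*s^2 + 19.955*s + 5.3655)/(14.5161*s^6 + 23.3934*s^5 + 23.0647*s^4 + 9.4666*s^3 + 1.9761*s^2 - 0.716*s + 0.04)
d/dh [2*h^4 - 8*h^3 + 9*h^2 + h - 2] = 8*h^3 - 24*h^2 + 18*h + 1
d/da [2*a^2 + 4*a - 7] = 4*a + 4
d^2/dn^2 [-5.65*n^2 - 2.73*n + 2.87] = -11.3000000000000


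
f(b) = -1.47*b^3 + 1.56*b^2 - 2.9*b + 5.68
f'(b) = -4.41*b^2 + 3.12*b - 2.9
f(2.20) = -8.80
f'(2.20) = -17.38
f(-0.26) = 6.57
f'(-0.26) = -4.01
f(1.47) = 0.12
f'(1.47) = -7.84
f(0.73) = 3.82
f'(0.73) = -2.97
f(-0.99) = 11.51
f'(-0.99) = -10.31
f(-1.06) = 12.26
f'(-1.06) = -11.16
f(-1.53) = 19.03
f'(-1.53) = -18.00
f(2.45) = -13.68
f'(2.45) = -21.73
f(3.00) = -28.67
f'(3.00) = -33.23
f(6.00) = -273.08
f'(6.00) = -142.94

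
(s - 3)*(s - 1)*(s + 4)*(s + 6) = s^4 + 6*s^3 - 13*s^2 - 66*s + 72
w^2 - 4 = (w - 2)*(w + 2)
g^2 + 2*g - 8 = (g - 2)*(g + 4)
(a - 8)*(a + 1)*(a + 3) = a^3 - 4*a^2 - 29*a - 24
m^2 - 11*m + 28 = (m - 7)*(m - 4)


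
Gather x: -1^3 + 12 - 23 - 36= -48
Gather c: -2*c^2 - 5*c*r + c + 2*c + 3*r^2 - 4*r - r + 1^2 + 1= -2*c^2 + c*(3 - 5*r) + 3*r^2 - 5*r + 2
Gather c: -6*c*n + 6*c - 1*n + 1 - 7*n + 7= c*(6 - 6*n) - 8*n + 8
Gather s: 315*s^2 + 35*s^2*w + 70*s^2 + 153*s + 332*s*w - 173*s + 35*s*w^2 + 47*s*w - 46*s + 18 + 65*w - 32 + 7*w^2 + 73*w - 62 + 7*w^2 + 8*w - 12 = s^2*(35*w + 385) + s*(35*w^2 + 379*w - 66) + 14*w^2 + 146*w - 88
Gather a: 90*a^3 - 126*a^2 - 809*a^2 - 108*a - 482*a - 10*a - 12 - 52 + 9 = 90*a^3 - 935*a^2 - 600*a - 55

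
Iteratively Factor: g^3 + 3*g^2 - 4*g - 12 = (g + 2)*(g^2 + g - 6) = (g + 2)*(g + 3)*(g - 2)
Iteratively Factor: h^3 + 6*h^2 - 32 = (h + 4)*(h^2 + 2*h - 8) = (h + 4)^2*(h - 2)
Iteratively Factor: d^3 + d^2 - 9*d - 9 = (d + 3)*(d^2 - 2*d - 3) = (d + 1)*(d + 3)*(d - 3)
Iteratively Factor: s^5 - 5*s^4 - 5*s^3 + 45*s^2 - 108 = (s + 2)*(s^4 - 7*s^3 + 9*s^2 + 27*s - 54) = (s - 3)*(s + 2)*(s^3 - 4*s^2 - 3*s + 18) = (s - 3)^2*(s + 2)*(s^2 - s - 6) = (s - 3)^3*(s + 2)*(s + 2)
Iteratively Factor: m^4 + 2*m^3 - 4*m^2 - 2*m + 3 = (m + 1)*(m^3 + m^2 - 5*m + 3) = (m + 1)*(m + 3)*(m^2 - 2*m + 1) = (m - 1)*(m + 1)*(m + 3)*(m - 1)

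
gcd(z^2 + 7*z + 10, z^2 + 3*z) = 1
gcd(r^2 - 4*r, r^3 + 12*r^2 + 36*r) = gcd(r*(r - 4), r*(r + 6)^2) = r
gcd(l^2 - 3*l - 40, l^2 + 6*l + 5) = l + 5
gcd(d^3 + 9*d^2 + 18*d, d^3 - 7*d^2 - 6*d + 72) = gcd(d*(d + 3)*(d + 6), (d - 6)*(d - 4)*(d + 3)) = d + 3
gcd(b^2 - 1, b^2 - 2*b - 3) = b + 1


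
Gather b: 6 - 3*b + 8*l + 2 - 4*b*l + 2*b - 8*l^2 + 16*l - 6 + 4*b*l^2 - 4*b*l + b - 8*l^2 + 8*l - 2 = b*(4*l^2 - 8*l) - 16*l^2 + 32*l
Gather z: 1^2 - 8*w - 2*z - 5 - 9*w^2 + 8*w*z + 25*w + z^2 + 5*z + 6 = -9*w^2 + 17*w + z^2 + z*(8*w + 3) + 2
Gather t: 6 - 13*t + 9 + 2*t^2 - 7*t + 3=2*t^2 - 20*t + 18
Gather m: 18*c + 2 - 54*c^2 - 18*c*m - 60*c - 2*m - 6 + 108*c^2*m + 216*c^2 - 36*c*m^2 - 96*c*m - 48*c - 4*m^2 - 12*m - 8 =162*c^2 - 90*c + m^2*(-36*c - 4) + m*(108*c^2 - 114*c - 14) - 12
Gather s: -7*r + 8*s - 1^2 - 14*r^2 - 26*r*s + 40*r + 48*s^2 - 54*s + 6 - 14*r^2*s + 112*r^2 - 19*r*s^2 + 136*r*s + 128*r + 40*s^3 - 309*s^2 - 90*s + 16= 98*r^2 + 161*r + 40*s^3 + s^2*(-19*r - 261) + s*(-14*r^2 + 110*r - 136) + 21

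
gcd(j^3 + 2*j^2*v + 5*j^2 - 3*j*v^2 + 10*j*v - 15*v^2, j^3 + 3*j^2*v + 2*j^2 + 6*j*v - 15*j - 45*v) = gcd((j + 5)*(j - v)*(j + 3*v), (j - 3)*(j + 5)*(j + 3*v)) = j^2 + 3*j*v + 5*j + 15*v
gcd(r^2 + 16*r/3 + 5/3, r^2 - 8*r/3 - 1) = r + 1/3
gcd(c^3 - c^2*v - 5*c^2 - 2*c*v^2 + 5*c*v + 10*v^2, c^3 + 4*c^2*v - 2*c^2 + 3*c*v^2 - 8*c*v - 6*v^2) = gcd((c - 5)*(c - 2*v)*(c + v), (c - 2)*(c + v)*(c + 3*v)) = c + v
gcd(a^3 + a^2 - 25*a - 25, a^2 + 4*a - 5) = a + 5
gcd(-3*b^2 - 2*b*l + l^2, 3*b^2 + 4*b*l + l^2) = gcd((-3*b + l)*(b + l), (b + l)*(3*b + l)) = b + l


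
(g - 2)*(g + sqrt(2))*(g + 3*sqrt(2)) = g^3 - 2*g^2 + 4*sqrt(2)*g^2 - 8*sqrt(2)*g + 6*g - 12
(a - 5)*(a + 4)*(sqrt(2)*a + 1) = sqrt(2)*a^3 - sqrt(2)*a^2 + a^2 - 20*sqrt(2)*a - a - 20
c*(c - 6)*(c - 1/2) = c^3 - 13*c^2/2 + 3*c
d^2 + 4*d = d*(d + 4)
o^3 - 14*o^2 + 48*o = o*(o - 8)*(o - 6)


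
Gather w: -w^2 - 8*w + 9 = -w^2 - 8*w + 9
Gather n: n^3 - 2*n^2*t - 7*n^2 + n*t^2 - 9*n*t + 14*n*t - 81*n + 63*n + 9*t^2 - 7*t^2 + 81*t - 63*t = n^3 + n^2*(-2*t - 7) + n*(t^2 + 5*t - 18) + 2*t^2 + 18*t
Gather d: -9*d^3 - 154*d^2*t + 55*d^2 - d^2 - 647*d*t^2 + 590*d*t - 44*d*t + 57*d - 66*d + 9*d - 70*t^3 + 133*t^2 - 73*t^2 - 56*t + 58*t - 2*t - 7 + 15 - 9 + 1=-9*d^3 + d^2*(54 - 154*t) + d*(-647*t^2 + 546*t) - 70*t^3 + 60*t^2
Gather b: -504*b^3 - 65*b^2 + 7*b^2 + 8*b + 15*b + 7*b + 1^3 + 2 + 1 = -504*b^3 - 58*b^2 + 30*b + 4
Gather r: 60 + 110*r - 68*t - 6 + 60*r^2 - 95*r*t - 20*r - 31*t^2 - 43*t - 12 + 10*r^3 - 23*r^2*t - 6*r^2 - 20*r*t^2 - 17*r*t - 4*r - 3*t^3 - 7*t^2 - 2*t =10*r^3 + r^2*(54 - 23*t) + r*(-20*t^2 - 112*t + 86) - 3*t^3 - 38*t^2 - 113*t + 42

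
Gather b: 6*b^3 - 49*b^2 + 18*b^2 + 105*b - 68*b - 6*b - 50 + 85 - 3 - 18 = 6*b^3 - 31*b^2 + 31*b + 14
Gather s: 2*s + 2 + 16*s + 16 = 18*s + 18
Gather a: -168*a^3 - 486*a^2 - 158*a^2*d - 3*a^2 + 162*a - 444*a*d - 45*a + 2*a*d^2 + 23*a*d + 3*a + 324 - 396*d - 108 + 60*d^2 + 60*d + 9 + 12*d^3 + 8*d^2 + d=-168*a^3 + a^2*(-158*d - 489) + a*(2*d^2 - 421*d + 120) + 12*d^3 + 68*d^2 - 335*d + 225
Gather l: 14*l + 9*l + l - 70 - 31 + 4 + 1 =24*l - 96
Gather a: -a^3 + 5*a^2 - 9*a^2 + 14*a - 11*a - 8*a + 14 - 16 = -a^3 - 4*a^2 - 5*a - 2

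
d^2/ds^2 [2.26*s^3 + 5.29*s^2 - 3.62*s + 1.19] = 13.56*s + 10.58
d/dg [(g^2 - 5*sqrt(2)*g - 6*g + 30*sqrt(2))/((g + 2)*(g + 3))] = (5*sqrt(2)*g^2 + 11*g^2 - 60*sqrt(2)*g + 12*g - 180*sqrt(2) - 36)/(g^4 + 10*g^3 + 37*g^2 + 60*g + 36)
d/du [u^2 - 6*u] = 2*u - 6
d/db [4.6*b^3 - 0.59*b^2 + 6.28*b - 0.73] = 13.8*b^2 - 1.18*b + 6.28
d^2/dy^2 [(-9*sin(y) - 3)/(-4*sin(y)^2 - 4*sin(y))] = 3*(-3*sin(y) + 2 + 1/sin(y) + 4/sin(y)^2 + 2/sin(y)^3)/(4*(sin(y) + 1)^2)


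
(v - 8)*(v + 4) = v^2 - 4*v - 32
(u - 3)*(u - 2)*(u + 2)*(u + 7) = u^4 + 4*u^3 - 25*u^2 - 16*u + 84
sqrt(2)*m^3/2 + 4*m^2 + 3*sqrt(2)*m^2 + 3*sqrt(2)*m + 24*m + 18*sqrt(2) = (m + 6)*(m + 3*sqrt(2))*(sqrt(2)*m/2 + 1)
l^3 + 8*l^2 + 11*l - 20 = (l - 1)*(l + 4)*(l + 5)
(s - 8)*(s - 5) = s^2 - 13*s + 40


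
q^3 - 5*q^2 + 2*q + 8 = (q - 4)*(q - 2)*(q + 1)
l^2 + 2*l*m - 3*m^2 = (l - m)*(l + 3*m)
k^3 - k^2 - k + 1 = (k - 1)^2*(k + 1)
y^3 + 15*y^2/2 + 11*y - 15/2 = (y - 1/2)*(y + 3)*(y + 5)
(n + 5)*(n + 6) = n^2 + 11*n + 30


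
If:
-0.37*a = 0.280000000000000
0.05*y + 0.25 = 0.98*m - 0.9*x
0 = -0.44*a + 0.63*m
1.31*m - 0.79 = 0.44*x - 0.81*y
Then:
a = -0.76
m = -0.53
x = -0.93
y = 1.33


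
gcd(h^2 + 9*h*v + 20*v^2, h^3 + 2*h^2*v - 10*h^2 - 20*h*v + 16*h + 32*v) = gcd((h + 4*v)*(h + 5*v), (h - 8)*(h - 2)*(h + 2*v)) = 1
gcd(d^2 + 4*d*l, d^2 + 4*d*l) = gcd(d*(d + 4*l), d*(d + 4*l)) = d^2 + 4*d*l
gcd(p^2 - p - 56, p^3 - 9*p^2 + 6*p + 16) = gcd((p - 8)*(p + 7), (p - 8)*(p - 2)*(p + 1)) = p - 8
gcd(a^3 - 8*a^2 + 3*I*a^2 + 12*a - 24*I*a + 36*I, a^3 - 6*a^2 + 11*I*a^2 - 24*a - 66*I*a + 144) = a^2 + a*(-6 + 3*I) - 18*I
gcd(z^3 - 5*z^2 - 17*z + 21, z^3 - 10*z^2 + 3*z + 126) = z^2 - 4*z - 21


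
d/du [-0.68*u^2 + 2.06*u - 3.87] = 2.06 - 1.36*u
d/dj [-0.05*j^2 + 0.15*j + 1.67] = 0.15 - 0.1*j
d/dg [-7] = 0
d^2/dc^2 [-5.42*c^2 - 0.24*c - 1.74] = -10.8400000000000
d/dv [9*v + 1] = 9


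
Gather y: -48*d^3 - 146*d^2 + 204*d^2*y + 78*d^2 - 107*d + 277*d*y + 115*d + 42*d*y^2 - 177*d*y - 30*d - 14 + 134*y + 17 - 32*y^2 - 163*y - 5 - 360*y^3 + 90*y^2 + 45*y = -48*d^3 - 68*d^2 - 22*d - 360*y^3 + y^2*(42*d + 58) + y*(204*d^2 + 100*d + 16) - 2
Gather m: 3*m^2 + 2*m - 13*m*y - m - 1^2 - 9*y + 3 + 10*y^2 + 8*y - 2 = 3*m^2 + m*(1 - 13*y) + 10*y^2 - y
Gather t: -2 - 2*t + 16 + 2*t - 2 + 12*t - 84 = 12*t - 72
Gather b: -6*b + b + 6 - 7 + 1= -5*b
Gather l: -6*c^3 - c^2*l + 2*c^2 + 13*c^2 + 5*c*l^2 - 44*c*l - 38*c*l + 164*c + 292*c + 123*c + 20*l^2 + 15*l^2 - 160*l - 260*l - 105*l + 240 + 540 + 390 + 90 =-6*c^3 + 15*c^2 + 579*c + l^2*(5*c + 35) + l*(-c^2 - 82*c - 525) + 1260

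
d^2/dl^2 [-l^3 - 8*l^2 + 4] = -6*l - 16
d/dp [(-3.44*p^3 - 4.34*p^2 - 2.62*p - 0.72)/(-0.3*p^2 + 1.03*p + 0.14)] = (1.032*p^4 - 7.0864*p^3 - 6.701*p^2 - 1.6472*p + 0.3748)/(0.09*p^4 - 0.618*p^3 + 0.9769*p^2 + 0.2884*p + 0.0196)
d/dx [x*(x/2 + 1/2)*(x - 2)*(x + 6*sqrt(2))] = 2*x^3 - 3*x^2/2 + 9*sqrt(2)*x^2 - 6*sqrt(2)*x - 2*x - 6*sqrt(2)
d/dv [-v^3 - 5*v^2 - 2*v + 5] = -3*v^2 - 10*v - 2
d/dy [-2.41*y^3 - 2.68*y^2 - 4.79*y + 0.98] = -7.23*y^2 - 5.36*y - 4.79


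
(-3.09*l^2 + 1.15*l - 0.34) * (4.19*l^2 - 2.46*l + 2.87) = -12.9471*l^4 + 12.4199*l^3 - 13.1219*l^2 + 4.1369*l - 0.9758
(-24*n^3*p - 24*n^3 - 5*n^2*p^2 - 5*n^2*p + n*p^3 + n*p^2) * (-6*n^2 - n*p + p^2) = 144*n^5*p + 144*n^5 + 54*n^4*p^2 + 54*n^4*p - 25*n^3*p^3 - 25*n^3*p^2 - 6*n^2*p^4 - 6*n^2*p^3 + n*p^5 + n*p^4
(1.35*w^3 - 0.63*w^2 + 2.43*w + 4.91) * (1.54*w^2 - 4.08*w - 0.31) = 2.079*w^5 - 6.4782*w^4 + 5.8941*w^3 - 2.1577*w^2 - 20.7861*w - 1.5221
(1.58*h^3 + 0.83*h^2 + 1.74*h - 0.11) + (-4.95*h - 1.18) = 1.58*h^3 + 0.83*h^2 - 3.21*h - 1.29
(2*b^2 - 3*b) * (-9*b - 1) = -18*b^3 + 25*b^2 + 3*b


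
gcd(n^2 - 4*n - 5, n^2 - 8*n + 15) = n - 5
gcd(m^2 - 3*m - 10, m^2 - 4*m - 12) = m + 2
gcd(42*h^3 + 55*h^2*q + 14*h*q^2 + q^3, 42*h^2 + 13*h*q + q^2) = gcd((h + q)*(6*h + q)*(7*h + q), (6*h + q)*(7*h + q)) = 42*h^2 + 13*h*q + q^2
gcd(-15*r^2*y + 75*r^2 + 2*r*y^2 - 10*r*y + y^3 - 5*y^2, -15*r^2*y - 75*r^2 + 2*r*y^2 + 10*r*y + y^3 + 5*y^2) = -15*r^2 + 2*r*y + y^2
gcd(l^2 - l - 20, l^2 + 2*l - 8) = l + 4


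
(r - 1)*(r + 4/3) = r^2 + r/3 - 4/3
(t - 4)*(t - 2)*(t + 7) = t^3 + t^2 - 34*t + 56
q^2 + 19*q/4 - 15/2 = (q - 5/4)*(q + 6)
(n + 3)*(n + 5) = n^2 + 8*n + 15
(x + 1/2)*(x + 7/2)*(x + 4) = x^3 + 8*x^2 + 71*x/4 + 7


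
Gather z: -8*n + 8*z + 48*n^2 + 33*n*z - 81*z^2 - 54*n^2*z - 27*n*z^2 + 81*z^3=48*n^2 - 8*n + 81*z^3 + z^2*(-27*n - 81) + z*(-54*n^2 + 33*n + 8)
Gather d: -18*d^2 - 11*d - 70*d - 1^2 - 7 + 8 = -18*d^2 - 81*d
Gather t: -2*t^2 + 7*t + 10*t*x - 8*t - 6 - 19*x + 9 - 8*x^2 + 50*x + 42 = -2*t^2 + t*(10*x - 1) - 8*x^2 + 31*x + 45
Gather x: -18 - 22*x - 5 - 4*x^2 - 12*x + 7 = -4*x^2 - 34*x - 16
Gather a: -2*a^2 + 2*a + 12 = -2*a^2 + 2*a + 12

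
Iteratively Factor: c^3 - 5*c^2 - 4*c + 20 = (c + 2)*(c^2 - 7*c + 10) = (c - 2)*(c + 2)*(c - 5)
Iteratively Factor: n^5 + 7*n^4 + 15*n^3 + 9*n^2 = (n)*(n^4 + 7*n^3 + 15*n^2 + 9*n) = n*(n + 3)*(n^3 + 4*n^2 + 3*n) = n*(n + 1)*(n + 3)*(n^2 + 3*n) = n*(n + 1)*(n + 3)^2*(n)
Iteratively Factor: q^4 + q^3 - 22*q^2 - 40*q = (q + 4)*(q^3 - 3*q^2 - 10*q) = (q - 5)*(q + 4)*(q^2 + 2*q) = q*(q - 5)*(q + 4)*(q + 2)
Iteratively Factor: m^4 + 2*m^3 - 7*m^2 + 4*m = (m - 1)*(m^3 + 3*m^2 - 4*m) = (m - 1)*(m + 4)*(m^2 - m) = (m - 1)^2*(m + 4)*(m)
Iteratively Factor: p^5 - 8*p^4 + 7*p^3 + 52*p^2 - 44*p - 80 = (p - 5)*(p^4 - 3*p^3 - 8*p^2 + 12*p + 16) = (p - 5)*(p + 1)*(p^3 - 4*p^2 - 4*p + 16) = (p - 5)*(p + 1)*(p + 2)*(p^2 - 6*p + 8) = (p - 5)*(p - 2)*(p + 1)*(p + 2)*(p - 4)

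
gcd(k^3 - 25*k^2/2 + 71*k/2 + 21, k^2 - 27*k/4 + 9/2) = k - 6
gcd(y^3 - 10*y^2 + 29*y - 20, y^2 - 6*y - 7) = 1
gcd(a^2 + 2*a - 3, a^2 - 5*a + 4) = a - 1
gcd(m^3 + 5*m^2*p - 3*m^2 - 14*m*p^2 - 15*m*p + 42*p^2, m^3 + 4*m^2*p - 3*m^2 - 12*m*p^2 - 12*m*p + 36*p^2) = -m^2 + 2*m*p + 3*m - 6*p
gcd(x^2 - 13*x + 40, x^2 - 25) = x - 5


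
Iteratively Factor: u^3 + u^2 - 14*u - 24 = (u + 2)*(u^2 - u - 12) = (u - 4)*(u + 2)*(u + 3)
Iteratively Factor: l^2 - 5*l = (l)*(l - 5)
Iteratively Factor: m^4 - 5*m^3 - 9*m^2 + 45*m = (m - 3)*(m^3 - 2*m^2 - 15*m) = (m - 3)*(m + 3)*(m^2 - 5*m) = m*(m - 3)*(m + 3)*(m - 5)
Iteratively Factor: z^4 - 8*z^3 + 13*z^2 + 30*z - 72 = (z - 3)*(z^3 - 5*z^2 - 2*z + 24) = (z - 4)*(z - 3)*(z^2 - z - 6) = (z - 4)*(z - 3)*(z + 2)*(z - 3)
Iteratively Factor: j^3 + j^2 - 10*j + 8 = (j - 1)*(j^2 + 2*j - 8) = (j - 2)*(j - 1)*(j + 4)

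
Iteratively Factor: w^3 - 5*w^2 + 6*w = (w - 2)*(w^2 - 3*w) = w*(w - 2)*(w - 3)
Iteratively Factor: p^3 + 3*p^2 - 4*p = (p + 4)*(p^2 - p) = p*(p + 4)*(p - 1)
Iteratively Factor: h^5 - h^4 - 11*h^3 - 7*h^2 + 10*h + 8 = (h - 4)*(h^4 + 3*h^3 + h^2 - 3*h - 2) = (h - 4)*(h - 1)*(h^3 + 4*h^2 + 5*h + 2) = (h - 4)*(h - 1)*(h + 1)*(h^2 + 3*h + 2) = (h - 4)*(h - 1)*(h + 1)*(h + 2)*(h + 1)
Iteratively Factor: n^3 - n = (n - 1)*(n^2 + n) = (n - 1)*(n + 1)*(n)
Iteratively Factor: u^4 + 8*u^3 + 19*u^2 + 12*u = (u + 1)*(u^3 + 7*u^2 + 12*u) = (u + 1)*(u + 3)*(u^2 + 4*u) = (u + 1)*(u + 3)*(u + 4)*(u)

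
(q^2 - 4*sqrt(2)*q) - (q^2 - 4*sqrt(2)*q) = 0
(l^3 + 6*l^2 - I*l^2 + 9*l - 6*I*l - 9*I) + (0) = l^3 + 6*l^2 - I*l^2 + 9*l - 6*I*l - 9*I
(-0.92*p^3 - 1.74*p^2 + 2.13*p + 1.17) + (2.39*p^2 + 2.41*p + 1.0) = -0.92*p^3 + 0.65*p^2 + 4.54*p + 2.17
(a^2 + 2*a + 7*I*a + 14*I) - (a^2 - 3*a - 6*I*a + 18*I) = 5*a + 13*I*a - 4*I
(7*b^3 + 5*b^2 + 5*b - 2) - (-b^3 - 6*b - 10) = 8*b^3 + 5*b^2 + 11*b + 8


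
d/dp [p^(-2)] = -2/p^3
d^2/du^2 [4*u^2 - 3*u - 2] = 8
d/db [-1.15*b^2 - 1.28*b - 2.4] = -2.3*b - 1.28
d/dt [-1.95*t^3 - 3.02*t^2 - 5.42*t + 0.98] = -5.85*t^2 - 6.04*t - 5.42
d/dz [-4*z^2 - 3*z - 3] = -8*z - 3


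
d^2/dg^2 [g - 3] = 0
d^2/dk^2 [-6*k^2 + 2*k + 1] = -12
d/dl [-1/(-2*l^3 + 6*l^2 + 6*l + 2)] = 3*(-l^2 + 2*l + 1)/(2*(-l^3 + 3*l^2 + 3*l + 1)^2)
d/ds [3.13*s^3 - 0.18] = 9.39*s^2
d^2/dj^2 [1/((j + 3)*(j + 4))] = 2*((j + 3)^2 + (j + 3)*(j + 4) + (j + 4)^2)/((j + 3)^3*(j + 4)^3)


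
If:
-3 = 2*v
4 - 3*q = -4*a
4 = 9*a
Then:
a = 4/9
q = 52/27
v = -3/2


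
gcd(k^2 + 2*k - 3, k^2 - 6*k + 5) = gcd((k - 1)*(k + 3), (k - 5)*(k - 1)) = k - 1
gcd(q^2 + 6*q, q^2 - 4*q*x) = q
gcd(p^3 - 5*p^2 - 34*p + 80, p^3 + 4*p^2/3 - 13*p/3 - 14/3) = p - 2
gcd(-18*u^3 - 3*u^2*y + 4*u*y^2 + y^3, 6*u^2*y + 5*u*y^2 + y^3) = 3*u + y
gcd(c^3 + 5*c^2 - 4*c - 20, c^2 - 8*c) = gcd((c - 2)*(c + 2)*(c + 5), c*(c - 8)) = 1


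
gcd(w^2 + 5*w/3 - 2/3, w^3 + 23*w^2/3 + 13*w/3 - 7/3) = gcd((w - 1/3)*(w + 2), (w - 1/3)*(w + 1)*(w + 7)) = w - 1/3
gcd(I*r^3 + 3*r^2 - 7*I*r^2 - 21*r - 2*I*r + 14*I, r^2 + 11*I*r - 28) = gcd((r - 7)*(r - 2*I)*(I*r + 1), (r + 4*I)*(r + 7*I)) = 1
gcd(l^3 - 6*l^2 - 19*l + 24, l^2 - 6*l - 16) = l - 8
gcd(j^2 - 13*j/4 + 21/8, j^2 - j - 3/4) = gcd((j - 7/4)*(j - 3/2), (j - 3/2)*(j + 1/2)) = j - 3/2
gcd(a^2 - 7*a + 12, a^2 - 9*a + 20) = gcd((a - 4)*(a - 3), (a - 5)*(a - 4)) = a - 4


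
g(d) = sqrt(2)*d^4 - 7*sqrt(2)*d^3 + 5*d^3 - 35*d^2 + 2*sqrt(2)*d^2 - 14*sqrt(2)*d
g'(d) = 4*sqrt(2)*d^3 - 21*sqrt(2)*d^2 + 15*d^2 - 70*d + 4*sqrt(2)*d - 14*sqrt(2)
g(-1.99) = -27.21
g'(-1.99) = 5.46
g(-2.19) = -26.95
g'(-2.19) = -8.80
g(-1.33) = -14.62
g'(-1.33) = 26.47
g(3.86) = -523.60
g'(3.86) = -161.83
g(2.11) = -203.00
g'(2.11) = -167.86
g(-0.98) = -5.58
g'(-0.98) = 23.82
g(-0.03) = 0.57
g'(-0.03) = -17.88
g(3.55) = -470.32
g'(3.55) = -180.37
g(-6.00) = 1851.73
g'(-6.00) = -1384.77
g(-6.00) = 1851.73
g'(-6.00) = -1384.77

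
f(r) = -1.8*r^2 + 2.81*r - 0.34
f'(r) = 2.81 - 3.6*r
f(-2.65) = -20.43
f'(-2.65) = 12.35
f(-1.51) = -8.69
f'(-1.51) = 8.25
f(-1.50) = -8.60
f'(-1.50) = 8.21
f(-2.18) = -15.02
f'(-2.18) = 10.66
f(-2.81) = -22.45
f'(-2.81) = 12.93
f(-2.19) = -15.13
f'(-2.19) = 10.69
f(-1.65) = -9.88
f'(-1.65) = 8.75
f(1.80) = -1.11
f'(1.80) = -3.67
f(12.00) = -225.82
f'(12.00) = -40.39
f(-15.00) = -447.49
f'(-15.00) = 56.81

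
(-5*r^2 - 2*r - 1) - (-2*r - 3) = 2 - 5*r^2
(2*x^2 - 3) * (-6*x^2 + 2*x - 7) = -12*x^4 + 4*x^3 + 4*x^2 - 6*x + 21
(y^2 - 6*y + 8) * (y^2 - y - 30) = y^4 - 7*y^3 - 16*y^2 + 172*y - 240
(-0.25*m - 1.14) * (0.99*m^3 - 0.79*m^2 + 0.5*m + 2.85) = -0.2475*m^4 - 0.9311*m^3 + 0.7756*m^2 - 1.2825*m - 3.249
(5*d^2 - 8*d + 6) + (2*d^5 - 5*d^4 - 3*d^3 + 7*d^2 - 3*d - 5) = 2*d^5 - 5*d^4 - 3*d^3 + 12*d^2 - 11*d + 1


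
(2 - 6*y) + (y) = 2 - 5*y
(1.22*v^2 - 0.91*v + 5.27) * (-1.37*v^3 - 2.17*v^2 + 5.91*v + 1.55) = -1.6714*v^5 - 1.4007*v^4 + 1.965*v^3 - 14.923*v^2 + 29.7352*v + 8.1685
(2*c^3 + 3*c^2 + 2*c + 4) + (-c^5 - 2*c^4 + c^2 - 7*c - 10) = -c^5 - 2*c^4 + 2*c^3 + 4*c^2 - 5*c - 6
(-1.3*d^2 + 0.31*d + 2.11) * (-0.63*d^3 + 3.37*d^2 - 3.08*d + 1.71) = 0.819*d^5 - 4.5763*d^4 + 3.7194*d^3 + 3.9329*d^2 - 5.9687*d + 3.6081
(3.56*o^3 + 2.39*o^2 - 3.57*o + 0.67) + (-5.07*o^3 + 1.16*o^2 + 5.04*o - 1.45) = -1.51*o^3 + 3.55*o^2 + 1.47*o - 0.78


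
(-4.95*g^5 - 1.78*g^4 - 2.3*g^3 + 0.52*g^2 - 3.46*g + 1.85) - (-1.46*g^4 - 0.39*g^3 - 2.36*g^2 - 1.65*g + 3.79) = -4.95*g^5 - 0.32*g^4 - 1.91*g^3 + 2.88*g^2 - 1.81*g - 1.94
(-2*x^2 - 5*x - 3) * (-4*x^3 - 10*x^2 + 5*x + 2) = 8*x^5 + 40*x^4 + 52*x^3 + x^2 - 25*x - 6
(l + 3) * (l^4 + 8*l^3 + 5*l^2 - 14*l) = l^5 + 11*l^4 + 29*l^3 + l^2 - 42*l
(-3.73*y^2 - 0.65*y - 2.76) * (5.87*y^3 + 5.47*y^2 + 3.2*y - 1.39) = -21.8951*y^5 - 24.2186*y^4 - 31.6927*y^3 - 11.9925*y^2 - 7.9285*y + 3.8364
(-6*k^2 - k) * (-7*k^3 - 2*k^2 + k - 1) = 42*k^5 + 19*k^4 - 4*k^3 + 5*k^2 + k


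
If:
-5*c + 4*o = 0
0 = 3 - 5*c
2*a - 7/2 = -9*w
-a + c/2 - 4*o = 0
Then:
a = -27/10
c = 3/5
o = 3/4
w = 89/90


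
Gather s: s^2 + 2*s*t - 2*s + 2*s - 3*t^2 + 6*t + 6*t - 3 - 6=s^2 + 2*s*t - 3*t^2 + 12*t - 9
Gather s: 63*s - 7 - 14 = 63*s - 21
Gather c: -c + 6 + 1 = 7 - c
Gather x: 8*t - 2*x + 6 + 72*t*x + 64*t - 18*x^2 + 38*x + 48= 72*t - 18*x^2 + x*(72*t + 36) + 54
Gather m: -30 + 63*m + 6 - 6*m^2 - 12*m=-6*m^2 + 51*m - 24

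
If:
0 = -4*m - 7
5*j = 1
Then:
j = 1/5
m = -7/4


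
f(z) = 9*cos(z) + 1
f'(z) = -9*sin(z)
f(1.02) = 5.71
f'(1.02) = -7.67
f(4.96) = 3.21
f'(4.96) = 8.73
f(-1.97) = -2.50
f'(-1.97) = 8.29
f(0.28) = 9.65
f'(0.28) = -2.49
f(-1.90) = -1.91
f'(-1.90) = 8.52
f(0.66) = 8.11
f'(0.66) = -5.52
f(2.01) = -2.83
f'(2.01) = -8.15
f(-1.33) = 3.15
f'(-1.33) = 8.74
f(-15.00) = -5.84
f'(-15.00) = 5.85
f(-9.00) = -7.20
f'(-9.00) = 3.71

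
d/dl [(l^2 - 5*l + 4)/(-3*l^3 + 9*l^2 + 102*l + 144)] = (l^4 - 10*l^3 + 61*l^2 + 72*l - 376)/(3*(l^6 - 6*l^5 - 59*l^4 + 108*l^3 + 1444*l^2 + 3264*l + 2304))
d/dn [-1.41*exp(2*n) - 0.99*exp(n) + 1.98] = (-2.82*exp(n) - 0.99)*exp(n)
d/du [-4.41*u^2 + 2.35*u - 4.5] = 2.35 - 8.82*u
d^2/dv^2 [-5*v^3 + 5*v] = -30*v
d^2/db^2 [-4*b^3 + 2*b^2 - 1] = 4 - 24*b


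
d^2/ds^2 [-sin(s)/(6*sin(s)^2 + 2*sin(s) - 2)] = (9*sin(s)^5 - 3*sin(s)^4 + sin(s)^2 - 17*sin(s) - 2)/(2*(3*sin(s)^2 + sin(s) - 1)^3)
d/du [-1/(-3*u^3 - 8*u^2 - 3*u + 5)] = (-9*u^2 - 16*u - 3)/(3*u^3 + 8*u^2 + 3*u - 5)^2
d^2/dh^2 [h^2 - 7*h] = 2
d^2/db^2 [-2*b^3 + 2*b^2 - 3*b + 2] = 4 - 12*b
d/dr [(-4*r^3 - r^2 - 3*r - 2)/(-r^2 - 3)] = (4*r^4 + 33*r^2 + 2*r + 9)/(r^4 + 6*r^2 + 9)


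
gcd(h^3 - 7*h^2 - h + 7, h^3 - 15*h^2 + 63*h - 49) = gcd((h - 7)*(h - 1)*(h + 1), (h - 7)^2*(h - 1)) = h^2 - 8*h + 7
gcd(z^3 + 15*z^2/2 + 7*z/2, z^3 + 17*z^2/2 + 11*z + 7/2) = z^2 + 15*z/2 + 7/2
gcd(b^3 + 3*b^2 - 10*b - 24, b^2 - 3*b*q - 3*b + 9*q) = b - 3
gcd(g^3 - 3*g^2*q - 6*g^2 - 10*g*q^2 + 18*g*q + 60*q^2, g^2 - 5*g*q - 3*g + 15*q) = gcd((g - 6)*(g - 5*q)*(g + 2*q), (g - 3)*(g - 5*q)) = -g + 5*q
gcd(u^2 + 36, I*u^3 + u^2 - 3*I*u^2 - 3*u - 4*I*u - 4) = 1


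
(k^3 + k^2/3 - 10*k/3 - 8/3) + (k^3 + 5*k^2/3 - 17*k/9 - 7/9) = 2*k^3 + 2*k^2 - 47*k/9 - 31/9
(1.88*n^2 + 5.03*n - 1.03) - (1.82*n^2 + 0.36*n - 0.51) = 0.0599999999999998*n^2 + 4.67*n - 0.52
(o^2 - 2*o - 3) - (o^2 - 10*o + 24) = 8*o - 27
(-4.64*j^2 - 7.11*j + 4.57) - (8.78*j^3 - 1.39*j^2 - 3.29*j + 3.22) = -8.78*j^3 - 3.25*j^2 - 3.82*j + 1.35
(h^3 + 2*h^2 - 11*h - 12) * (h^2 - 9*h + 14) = h^5 - 7*h^4 - 15*h^3 + 115*h^2 - 46*h - 168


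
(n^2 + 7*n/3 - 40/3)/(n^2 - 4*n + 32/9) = 3*(n + 5)/(3*n - 4)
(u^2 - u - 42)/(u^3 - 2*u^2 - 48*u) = (u - 7)/(u*(u - 8))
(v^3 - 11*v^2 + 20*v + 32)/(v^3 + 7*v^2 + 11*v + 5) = (v^2 - 12*v + 32)/(v^2 + 6*v + 5)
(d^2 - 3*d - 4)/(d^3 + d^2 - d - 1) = (d - 4)/(d^2 - 1)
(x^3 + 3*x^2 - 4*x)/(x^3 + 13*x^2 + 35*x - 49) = x*(x + 4)/(x^2 + 14*x + 49)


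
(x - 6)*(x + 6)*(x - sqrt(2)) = x^3 - sqrt(2)*x^2 - 36*x + 36*sqrt(2)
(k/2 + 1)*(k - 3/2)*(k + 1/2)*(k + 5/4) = k^4/2 + 9*k^3/8 - 3*k^2/4 - 79*k/32 - 15/16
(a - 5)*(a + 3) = a^2 - 2*a - 15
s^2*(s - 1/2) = s^3 - s^2/2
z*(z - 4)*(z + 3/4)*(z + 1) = z^4 - 9*z^3/4 - 25*z^2/4 - 3*z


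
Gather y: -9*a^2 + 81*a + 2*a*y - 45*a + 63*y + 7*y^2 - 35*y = -9*a^2 + 36*a + 7*y^2 + y*(2*a + 28)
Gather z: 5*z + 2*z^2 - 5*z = 2*z^2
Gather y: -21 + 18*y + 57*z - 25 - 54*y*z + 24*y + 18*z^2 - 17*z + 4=y*(42 - 54*z) + 18*z^2 + 40*z - 42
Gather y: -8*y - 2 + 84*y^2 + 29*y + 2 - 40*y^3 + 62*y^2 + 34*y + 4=-40*y^3 + 146*y^2 + 55*y + 4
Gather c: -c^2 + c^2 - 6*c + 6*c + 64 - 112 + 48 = 0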